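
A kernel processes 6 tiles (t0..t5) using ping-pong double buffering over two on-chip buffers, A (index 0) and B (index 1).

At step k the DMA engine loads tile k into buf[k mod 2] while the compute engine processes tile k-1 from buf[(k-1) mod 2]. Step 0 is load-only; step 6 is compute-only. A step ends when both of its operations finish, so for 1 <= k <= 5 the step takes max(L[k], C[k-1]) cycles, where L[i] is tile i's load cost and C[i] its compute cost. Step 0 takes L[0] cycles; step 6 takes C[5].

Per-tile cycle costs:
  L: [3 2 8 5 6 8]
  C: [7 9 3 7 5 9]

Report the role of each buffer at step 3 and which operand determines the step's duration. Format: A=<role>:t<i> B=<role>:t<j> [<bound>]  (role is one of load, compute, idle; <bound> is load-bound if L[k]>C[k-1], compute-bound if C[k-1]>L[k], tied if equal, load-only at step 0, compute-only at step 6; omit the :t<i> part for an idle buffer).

step 3: A=compute:t2 B=load:t3 [load-bound]

[0] DMA t0→A (3c) ∥ CU idle ⇒ 3c, clock 3
[1] DMA t1→B (2c) ∥ CU A:t0 (7c) ⇒ 7c, clock 10
[2] DMA t2→A (8c) ∥ CU B:t1 (9c) ⇒ 9c, clock 19
[3] DMA t3→B (5c) ∥ CU A:t2 (3c) ⇒ 5c, clock 24
[4] DMA t4→A (6c) ∥ CU B:t3 (7c) ⇒ 7c, clock 31
[5] DMA t5→B (8c) ∥ CU A:t4 (5c) ⇒ 8c, clock 39
[6] DMA idle ∥ CU B:t5 (9c) ⇒ 9c, clock 48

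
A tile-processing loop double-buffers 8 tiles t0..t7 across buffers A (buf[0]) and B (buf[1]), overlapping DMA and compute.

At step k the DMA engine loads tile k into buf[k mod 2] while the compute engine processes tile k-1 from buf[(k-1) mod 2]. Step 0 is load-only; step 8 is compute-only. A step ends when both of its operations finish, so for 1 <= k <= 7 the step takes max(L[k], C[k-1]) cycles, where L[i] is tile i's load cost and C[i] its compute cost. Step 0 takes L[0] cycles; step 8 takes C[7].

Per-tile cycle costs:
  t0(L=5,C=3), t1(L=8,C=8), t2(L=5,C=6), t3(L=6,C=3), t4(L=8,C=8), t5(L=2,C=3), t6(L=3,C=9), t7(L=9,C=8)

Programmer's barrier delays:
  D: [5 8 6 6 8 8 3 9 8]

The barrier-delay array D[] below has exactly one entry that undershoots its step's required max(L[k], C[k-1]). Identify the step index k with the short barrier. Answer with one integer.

[0] required=L[0]=5=5 vs D=5 ok
[1] required=max(L[1]=8,C[0]=3)=8 vs D=8 ok
[2] required=max(L[2]=5,C[1]=8)=8 vs D=6 SHORT
[3] required=max(L[3]=6,C[2]=6)=6 vs D=6 ok
[4] required=max(L[4]=8,C[3]=3)=8 vs D=8 ok
[5] required=max(L[5]=2,C[4]=8)=8 vs D=8 ok
[6] required=max(L[6]=3,C[5]=3)=3 vs D=3 ok
[7] required=max(L[7]=9,C[6]=9)=9 vs D=9 ok
[8] required=C[7]=8=8 vs D=8 ok

hazard at step 2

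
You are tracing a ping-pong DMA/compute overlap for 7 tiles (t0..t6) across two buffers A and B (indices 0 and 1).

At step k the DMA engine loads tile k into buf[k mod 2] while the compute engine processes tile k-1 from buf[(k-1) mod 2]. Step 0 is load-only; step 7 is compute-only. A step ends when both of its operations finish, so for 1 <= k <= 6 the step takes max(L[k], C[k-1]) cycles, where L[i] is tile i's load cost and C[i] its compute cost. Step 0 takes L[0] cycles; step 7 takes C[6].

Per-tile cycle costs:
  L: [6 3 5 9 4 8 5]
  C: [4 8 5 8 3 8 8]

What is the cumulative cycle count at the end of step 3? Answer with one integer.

k=0 load=t0/6c comp=- wait=6 total=6
k=1 load=t1/3c comp=t0/4c wait=4 total=10
k=2 load=t2/5c comp=t1/8c wait=8 total=18
k=3 load=t3/9c comp=t2/5c wait=9 total=27
k=4 load=t4/4c comp=t3/8c wait=8 total=35
k=5 load=t5/8c comp=t4/3c wait=8 total=43
k=6 load=t6/5c comp=t5/8c wait=8 total=51
k=7 load=- comp=t6/8c wait=8 total=59

end_cycle[3] = 27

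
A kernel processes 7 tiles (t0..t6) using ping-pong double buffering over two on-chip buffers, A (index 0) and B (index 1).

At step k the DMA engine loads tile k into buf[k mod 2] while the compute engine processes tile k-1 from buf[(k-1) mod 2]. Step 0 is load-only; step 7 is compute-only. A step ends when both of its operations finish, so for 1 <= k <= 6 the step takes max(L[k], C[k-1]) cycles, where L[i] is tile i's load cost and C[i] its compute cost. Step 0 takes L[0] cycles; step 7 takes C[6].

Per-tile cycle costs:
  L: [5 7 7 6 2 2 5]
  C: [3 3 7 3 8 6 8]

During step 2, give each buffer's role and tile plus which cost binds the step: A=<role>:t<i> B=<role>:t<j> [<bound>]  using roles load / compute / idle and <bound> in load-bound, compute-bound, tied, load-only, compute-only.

step 0: L[0]=5 → dur=5, Σ=5 | A=load:t0 B=idle [load-only]
step 1: L[1]=7 C[0]=3 → dur=7, Σ=12 | A=compute:t0 B=load:t1 [load-bound]
step 2: L[2]=7 C[1]=3 → dur=7, Σ=19 | A=load:t2 B=compute:t1 [load-bound]
step 3: L[3]=6 C[2]=7 → dur=7, Σ=26 | A=compute:t2 B=load:t3 [compute-bound]
step 4: L[4]=2 C[3]=3 → dur=3, Σ=29 | A=load:t4 B=compute:t3 [compute-bound]
step 5: L[5]=2 C[4]=8 → dur=8, Σ=37 | A=compute:t4 B=load:t5 [compute-bound]
step 6: L[6]=5 C[5]=6 → dur=6, Σ=43 | A=load:t6 B=compute:t5 [compute-bound]
step 7: C[6]=8 → dur=8, Σ=51 | A=compute:t6 B=idle [compute-only]

step 2: A=load:t2 B=compute:t1 [load-bound]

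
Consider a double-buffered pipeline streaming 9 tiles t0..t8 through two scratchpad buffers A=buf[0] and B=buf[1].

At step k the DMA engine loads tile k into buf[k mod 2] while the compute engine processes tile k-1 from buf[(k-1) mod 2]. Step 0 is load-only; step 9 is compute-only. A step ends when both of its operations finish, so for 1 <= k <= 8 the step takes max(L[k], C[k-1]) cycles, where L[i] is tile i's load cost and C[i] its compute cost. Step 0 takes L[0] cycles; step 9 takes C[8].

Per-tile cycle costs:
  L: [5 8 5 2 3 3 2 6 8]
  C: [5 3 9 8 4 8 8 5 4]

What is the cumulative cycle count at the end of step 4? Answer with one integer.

end_cycle[4] = 35

  0. 5=5c; end=5; A:t0 B:-
  1. max(8,5)=8c; end=13; A:t0 B:t1
  2. max(5,3)=5c; end=18; A:t2 B:t1
  3. max(2,9)=9c; end=27; A:t2 B:t3
  4. max(3,8)=8c; end=35; A:t4 B:t3
  5. max(3,4)=4c; end=39; A:t4 B:t5
  6. max(2,8)=8c; end=47; A:t6 B:t5
  7. max(6,8)=8c; end=55; A:t6 B:t7
  8. max(8,5)=8c; end=63; A:t8 B:t7
  9. 4=4c; end=67; A:t8 B:t7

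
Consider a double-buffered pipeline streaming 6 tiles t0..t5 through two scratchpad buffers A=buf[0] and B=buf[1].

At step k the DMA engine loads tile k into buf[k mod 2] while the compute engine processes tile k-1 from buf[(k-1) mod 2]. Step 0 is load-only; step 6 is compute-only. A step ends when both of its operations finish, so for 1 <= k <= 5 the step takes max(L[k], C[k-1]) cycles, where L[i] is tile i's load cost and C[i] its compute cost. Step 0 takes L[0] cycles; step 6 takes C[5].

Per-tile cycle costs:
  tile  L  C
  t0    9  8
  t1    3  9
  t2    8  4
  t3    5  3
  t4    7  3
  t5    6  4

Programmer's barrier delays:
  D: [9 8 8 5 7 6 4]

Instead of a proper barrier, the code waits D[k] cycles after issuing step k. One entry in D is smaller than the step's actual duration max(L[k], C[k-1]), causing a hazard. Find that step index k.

step 0: need L[0]=9 = 9; D[0]=9 ok
step 1: need max(L[1]=3,C[0]=8) = 8; D[1]=8 ok
step 2: need max(L[2]=8,C[1]=9) = 9; D[2]=8 SHORT
step 3: need max(L[3]=5,C[2]=4) = 5; D[3]=5 ok
step 4: need max(L[4]=7,C[3]=3) = 7; D[4]=7 ok
step 5: need max(L[5]=6,C[4]=3) = 6; D[5]=6 ok
step 6: need C[5]=4 = 4; D[6]=4 ok

hazard at step 2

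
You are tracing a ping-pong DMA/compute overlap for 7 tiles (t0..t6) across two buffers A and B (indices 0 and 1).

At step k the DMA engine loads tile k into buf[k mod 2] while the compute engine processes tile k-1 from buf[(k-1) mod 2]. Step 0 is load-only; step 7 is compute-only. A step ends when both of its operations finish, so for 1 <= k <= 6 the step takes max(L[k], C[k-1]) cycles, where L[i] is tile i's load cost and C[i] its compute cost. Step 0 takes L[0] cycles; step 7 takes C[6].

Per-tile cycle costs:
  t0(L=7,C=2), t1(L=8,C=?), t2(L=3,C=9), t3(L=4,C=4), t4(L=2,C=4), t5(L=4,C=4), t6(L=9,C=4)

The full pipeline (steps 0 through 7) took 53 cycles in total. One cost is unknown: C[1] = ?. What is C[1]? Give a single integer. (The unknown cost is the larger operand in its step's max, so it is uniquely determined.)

step 0 | dur = L[0]=7 = 7
step 1 | dur = max(L[1]=8, C[0]=2) = 8
step 2 | dur = max(L[2]=3, C[1]=?) = C[1]  (unknown; binding)
step 3 | dur = max(L[3]=4, C[2]=9) = 9
step 4 | dur = max(L[4]=2, C[3]=4) = 4
step 5 | dur = max(L[5]=4, C[4]=4) = 4
step 6 | dur = max(L[6]=9, C[5]=4) = 9
step 7 | dur = C[6]=4 = 4
sum of known step durations = 45
dur[2] = total - known = 53 - 45 = 8
C[1] is the binding max in step 2, so C[1] = dur[2] = 8

C[1] = 8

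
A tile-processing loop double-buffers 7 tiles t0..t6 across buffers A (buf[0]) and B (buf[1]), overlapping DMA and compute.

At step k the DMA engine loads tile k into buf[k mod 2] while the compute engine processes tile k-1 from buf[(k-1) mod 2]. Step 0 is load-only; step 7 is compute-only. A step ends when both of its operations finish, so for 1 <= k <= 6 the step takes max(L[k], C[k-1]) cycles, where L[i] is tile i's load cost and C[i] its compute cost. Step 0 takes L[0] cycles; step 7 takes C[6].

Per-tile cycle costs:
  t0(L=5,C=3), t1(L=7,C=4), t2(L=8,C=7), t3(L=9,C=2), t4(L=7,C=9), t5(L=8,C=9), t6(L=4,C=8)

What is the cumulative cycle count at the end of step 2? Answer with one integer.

end_cycle[2] = 20

  0. 5=5c; end=5; A:t0 B:-
  1. max(7,3)=7c; end=12; A:t0 B:t1
  2. max(8,4)=8c; end=20; A:t2 B:t1
  3. max(9,7)=9c; end=29; A:t2 B:t3
  4. max(7,2)=7c; end=36; A:t4 B:t3
  5. max(8,9)=9c; end=45; A:t4 B:t5
  6. max(4,9)=9c; end=54; A:t6 B:t5
  7. 8=8c; end=62; A:t6 B:t5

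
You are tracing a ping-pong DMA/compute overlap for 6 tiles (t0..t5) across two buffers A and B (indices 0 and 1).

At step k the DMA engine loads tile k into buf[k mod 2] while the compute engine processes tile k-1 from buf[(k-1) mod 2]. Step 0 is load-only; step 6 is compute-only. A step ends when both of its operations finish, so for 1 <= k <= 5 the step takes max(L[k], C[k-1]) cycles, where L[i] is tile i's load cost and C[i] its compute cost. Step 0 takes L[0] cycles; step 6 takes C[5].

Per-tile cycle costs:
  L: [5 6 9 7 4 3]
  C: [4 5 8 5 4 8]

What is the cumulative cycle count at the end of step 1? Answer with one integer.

end_cycle[1] = 11

step 0: L[0]=5 → dur=5, Σ=5 | A=load:t0 B=idle [load-only]
step 1: L[1]=6 C[0]=4 → dur=6, Σ=11 | A=compute:t0 B=load:t1 [load-bound]
step 2: L[2]=9 C[1]=5 → dur=9, Σ=20 | A=load:t2 B=compute:t1 [load-bound]
step 3: L[3]=7 C[2]=8 → dur=8, Σ=28 | A=compute:t2 B=load:t3 [compute-bound]
step 4: L[4]=4 C[3]=5 → dur=5, Σ=33 | A=load:t4 B=compute:t3 [compute-bound]
step 5: L[5]=3 C[4]=4 → dur=4, Σ=37 | A=compute:t4 B=load:t5 [compute-bound]
step 6: C[5]=8 → dur=8, Σ=45 | A=idle B=compute:t5 [compute-only]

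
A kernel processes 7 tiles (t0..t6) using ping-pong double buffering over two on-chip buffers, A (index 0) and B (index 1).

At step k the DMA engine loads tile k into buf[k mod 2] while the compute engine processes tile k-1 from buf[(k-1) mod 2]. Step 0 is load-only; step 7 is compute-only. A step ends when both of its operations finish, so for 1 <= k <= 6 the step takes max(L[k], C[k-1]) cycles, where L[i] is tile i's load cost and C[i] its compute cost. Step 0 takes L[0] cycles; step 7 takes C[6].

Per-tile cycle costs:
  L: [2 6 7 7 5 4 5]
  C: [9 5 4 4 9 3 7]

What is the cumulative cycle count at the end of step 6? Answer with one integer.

end_cycle[6] = 44

step 0: L[0]=2 → dur=2, Σ=2 | A=load:t0 B=idle [load-only]
step 1: L[1]=6 C[0]=9 → dur=9, Σ=11 | A=compute:t0 B=load:t1 [compute-bound]
step 2: L[2]=7 C[1]=5 → dur=7, Σ=18 | A=load:t2 B=compute:t1 [load-bound]
step 3: L[3]=7 C[2]=4 → dur=7, Σ=25 | A=compute:t2 B=load:t3 [load-bound]
step 4: L[4]=5 C[3]=4 → dur=5, Σ=30 | A=load:t4 B=compute:t3 [load-bound]
step 5: L[5]=4 C[4]=9 → dur=9, Σ=39 | A=compute:t4 B=load:t5 [compute-bound]
step 6: L[6]=5 C[5]=3 → dur=5, Σ=44 | A=load:t6 B=compute:t5 [load-bound]
step 7: C[6]=7 → dur=7, Σ=51 | A=compute:t6 B=idle [compute-only]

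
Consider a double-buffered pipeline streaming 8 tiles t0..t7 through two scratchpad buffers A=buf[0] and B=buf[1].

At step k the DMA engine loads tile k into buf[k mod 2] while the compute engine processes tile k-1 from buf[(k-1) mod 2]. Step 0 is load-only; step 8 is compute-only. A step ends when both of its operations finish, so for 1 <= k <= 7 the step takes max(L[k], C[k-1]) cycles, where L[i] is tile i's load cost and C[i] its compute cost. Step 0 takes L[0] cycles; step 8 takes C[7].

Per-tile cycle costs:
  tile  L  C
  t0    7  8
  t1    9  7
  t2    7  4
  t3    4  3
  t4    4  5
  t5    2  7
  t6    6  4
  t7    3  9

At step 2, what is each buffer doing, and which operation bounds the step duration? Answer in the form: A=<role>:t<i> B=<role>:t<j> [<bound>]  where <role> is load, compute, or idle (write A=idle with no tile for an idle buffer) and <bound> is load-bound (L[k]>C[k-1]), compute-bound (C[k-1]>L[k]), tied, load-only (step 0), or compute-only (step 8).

step 2: A=load:t2 B=compute:t1 [tied]

  0. 7=7c; end=7; A:t0 B:-
  1. max(9,8)=9c; end=16; A:t0 B:t1
  2. max(7,7)=7c; end=23; A:t2 B:t1
  3. max(4,4)=4c; end=27; A:t2 B:t3
  4. max(4,3)=4c; end=31; A:t4 B:t3
  5. max(2,5)=5c; end=36; A:t4 B:t5
  6. max(6,7)=7c; end=43; A:t6 B:t5
  7. max(3,4)=4c; end=47; A:t6 B:t7
  8. 9=9c; end=56; A:t6 B:t7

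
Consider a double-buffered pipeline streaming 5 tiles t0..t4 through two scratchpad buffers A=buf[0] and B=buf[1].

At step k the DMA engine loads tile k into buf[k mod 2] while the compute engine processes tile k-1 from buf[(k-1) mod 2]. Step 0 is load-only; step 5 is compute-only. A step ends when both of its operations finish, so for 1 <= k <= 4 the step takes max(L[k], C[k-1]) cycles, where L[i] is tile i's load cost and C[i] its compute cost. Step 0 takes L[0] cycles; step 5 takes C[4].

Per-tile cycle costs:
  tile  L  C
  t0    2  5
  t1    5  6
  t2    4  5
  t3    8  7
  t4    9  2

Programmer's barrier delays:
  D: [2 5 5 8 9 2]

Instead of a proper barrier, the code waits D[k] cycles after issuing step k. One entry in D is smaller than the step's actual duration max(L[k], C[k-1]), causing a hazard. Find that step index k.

step 0: need L[0]=2 = 2; D[0]=2 ok
step 1: need max(L[1]=5,C[0]=5) = 5; D[1]=5 ok
step 2: need max(L[2]=4,C[1]=6) = 6; D[2]=5 SHORT
step 3: need max(L[3]=8,C[2]=5) = 8; D[3]=8 ok
step 4: need max(L[4]=9,C[3]=7) = 9; D[4]=9 ok
step 5: need C[4]=2 = 2; D[5]=2 ok

hazard at step 2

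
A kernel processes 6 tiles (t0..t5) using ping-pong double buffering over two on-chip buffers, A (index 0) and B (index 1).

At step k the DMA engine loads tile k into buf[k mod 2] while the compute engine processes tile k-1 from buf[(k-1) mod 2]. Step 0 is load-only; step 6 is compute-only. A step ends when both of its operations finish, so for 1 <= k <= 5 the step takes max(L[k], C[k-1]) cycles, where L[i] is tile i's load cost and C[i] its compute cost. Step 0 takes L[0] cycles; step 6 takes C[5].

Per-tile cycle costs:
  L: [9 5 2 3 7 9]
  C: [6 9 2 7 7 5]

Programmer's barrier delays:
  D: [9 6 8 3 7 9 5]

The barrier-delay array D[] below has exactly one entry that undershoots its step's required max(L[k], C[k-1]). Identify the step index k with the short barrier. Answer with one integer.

hazard at step 2

step 0: need L[0]=9 = 9; D[0]=9 ok
step 1: need max(L[1]=5,C[0]=6) = 6; D[1]=6 ok
step 2: need max(L[2]=2,C[1]=9) = 9; D[2]=8 SHORT
step 3: need max(L[3]=3,C[2]=2) = 3; D[3]=3 ok
step 4: need max(L[4]=7,C[3]=7) = 7; D[4]=7 ok
step 5: need max(L[5]=9,C[4]=7) = 9; D[5]=9 ok
step 6: need C[5]=5 = 5; D[6]=5 ok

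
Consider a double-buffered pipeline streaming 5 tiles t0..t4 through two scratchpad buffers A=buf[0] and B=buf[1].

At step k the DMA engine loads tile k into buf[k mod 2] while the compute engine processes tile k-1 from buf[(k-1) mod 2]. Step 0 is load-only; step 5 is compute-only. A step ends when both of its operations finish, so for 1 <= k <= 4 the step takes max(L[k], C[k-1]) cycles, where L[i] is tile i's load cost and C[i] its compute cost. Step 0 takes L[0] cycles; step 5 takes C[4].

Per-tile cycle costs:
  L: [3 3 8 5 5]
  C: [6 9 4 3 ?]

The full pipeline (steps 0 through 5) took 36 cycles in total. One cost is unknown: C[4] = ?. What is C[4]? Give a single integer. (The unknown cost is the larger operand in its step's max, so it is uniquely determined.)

C[4] = 8

step 0: dur = L[0]=3 = 3
step 1: dur = max(L[1]=3, C[0]=6) = 6
step 2: dur = max(L[2]=8, C[1]=9) = 9
step 3: dur = max(L[3]=5, C[2]=4) = 5
step 4: dur = max(L[4]=5, C[3]=3) = 5
step 5: dur = C[4]=? = C[4]  (unknown; binding)
sum of known step durations = 28
dur[5] = total - known = 36 - 28 = 8
C[4] is the binding max in step 5, so C[4] = dur[5] = 8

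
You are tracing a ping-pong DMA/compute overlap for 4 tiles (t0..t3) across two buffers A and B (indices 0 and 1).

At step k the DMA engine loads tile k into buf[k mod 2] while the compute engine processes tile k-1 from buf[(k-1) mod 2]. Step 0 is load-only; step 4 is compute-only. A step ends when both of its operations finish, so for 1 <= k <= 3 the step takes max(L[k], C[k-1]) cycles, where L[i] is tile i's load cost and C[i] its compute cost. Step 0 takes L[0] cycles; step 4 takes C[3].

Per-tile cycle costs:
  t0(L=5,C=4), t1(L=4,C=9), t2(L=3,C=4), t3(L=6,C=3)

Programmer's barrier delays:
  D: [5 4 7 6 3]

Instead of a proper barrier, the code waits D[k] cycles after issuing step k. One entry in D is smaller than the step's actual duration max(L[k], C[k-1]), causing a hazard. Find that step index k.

hazard at step 2

k=0 barrier L[0]=5→5c, D[0]=5 ok
k=1 barrier max(L[1]=4,C[0]=4)→4c, D[1]=4 ok
k=2 barrier max(L[2]=3,C[1]=9)→9c, D[2]=7 SHORT
k=3 barrier max(L[3]=6,C[2]=4)→6c, D[3]=6 ok
k=4 barrier C[3]=3→3c, D[4]=3 ok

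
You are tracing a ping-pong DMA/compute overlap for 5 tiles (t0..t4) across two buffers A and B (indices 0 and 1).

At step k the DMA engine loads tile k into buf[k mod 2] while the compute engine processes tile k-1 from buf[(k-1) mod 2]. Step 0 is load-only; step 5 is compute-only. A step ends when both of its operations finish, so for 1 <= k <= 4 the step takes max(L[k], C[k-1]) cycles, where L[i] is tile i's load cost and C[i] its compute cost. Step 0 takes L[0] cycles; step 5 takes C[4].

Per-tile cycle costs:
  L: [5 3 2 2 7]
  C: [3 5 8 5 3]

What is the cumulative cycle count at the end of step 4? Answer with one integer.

k=0 load=t0/5c comp=- wait=5 total=5
k=1 load=t1/3c comp=t0/3c wait=3 total=8
k=2 load=t2/2c comp=t1/5c wait=5 total=13
k=3 load=t3/2c comp=t2/8c wait=8 total=21
k=4 load=t4/7c comp=t3/5c wait=7 total=28
k=5 load=- comp=t4/3c wait=3 total=31

end_cycle[4] = 28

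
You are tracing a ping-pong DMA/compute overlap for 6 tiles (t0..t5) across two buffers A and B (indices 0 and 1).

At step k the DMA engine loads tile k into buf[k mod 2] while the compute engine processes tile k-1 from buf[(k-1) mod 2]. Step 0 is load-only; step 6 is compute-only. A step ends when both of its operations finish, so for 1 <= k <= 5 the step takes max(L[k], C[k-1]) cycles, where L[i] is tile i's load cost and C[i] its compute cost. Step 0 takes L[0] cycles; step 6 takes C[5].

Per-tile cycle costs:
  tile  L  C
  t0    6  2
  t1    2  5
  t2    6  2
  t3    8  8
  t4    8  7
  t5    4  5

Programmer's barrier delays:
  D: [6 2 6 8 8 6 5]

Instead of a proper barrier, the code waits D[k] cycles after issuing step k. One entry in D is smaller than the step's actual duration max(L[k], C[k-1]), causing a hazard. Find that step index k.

step 0: need L[0]=6 = 6; D[0]=6 ok
step 1: need max(L[1]=2,C[0]=2) = 2; D[1]=2 ok
step 2: need max(L[2]=6,C[1]=5) = 6; D[2]=6 ok
step 3: need max(L[3]=8,C[2]=2) = 8; D[3]=8 ok
step 4: need max(L[4]=8,C[3]=8) = 8; D[4]=8 ok
step 5: need max(L[5]=4,C[4]=7) = 7; D[5]=6 SHORT
step 6: need C[5]=5 = 5; D[6]=5 ok

hazard at step 5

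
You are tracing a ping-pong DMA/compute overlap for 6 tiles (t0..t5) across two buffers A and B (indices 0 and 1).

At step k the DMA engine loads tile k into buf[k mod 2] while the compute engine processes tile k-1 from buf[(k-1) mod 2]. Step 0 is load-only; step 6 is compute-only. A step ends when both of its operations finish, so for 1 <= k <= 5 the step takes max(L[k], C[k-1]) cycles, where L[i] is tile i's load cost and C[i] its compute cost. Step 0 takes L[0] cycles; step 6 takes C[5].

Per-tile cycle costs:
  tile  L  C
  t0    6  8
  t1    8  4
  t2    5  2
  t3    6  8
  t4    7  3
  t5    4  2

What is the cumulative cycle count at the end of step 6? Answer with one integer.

end_cycle[6] = 39

[0] DMA t0→A (6c) ∥ CU idle ⇒ 6c, clock 6
[1] DMA t1→B (8c) ∥ CU A:t0 (8c) ⇒ 8c, clock 14
[2] DMA t2→A (5c) ∥ CU B:t1 (4c) ⇒ 5c, clock 19
[3] DMA t3→B (6c) ∥ CU A:t2 (2c) ⇒ 6c, clock 25
[4] DMA t4→A (7c) ∥ CU B:t3 (8c) ⇒ 8c, clock 33
[5] DMA t5→B (4c) ∥ CU A:t4 (3c) ⇒ 4c, clock 37
[6] DMA idle ∥ CU B:t5 (2c) ⇒ 2c, clock 39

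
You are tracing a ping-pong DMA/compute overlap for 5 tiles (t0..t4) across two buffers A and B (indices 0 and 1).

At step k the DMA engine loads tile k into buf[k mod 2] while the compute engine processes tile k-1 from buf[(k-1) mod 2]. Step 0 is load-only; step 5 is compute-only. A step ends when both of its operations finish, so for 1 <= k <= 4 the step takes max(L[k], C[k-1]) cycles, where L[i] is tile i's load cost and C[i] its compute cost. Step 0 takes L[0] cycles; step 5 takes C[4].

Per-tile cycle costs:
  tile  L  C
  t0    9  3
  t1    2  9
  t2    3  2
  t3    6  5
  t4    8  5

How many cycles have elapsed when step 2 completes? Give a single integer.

end_cycle[2] = 21

[0] DMA t0→A (9c) ∥ CU idle ⇒ 9c, clock 9
[1] DMA t1→B (2c) ∥ CU A:t0 (3c) ⇒ 3c, clock 12
[2] DMA t2→A (3c) ∥ CU B:t1 (9c) ⇒ 9c, clock 21
[3] DMA t3→B (6c) ∥ CU A:t2 (2c) ⇒ 6c, clock 27
[4] DMA t4→A (8c) ∥ CU B:t3 (5c) ⇒ 8c, clock 35
[5] DMA idle ∥ CU A:t4 (5c) ⇒ 5c, clock 40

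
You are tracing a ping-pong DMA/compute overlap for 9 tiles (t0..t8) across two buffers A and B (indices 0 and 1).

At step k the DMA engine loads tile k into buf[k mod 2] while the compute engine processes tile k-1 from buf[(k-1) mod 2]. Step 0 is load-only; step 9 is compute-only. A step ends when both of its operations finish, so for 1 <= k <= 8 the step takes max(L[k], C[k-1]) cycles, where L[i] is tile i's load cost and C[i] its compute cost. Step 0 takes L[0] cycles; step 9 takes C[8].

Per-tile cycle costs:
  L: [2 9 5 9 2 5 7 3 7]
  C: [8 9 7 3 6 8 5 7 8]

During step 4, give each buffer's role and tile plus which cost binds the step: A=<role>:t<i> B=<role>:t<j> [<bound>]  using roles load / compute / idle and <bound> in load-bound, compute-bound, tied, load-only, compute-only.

step 4: A=load:t4 B=compute:t3 [compute-bound]

step 0: L[0]=2 → dur=2, Σ=2 | A=load:t0 B=idle [load-only]
step 1: L[1]=9 C[0]=8 → dur=9, Σ=11 | A=compute:t0 B=load:t1 [load-bound]
step 2: L[2]=5 C[1]=9 → dur=9, Σ=20 | A=load:t2 B=compute:t1 [compute-bound]
step 3: L[3]=9 C[2]=7 → dur=9, Σ=29 | A=compute:t2 B=load:t3 [load-bound]
step 4: L[4]=2 C[3]=3 → dur=3, Σ=32 | A=load:t4 B=compute:t3 [compute-bound]
step 5: L[5]=5 C[4]=6 → dur=6, Σ=38 | A=compute:t4 B=load:t5 [compute-bound]
step 6: L[6]=7 C[5]=8 → dur=8, Σ=46 | A=load:t6 B=compute:t5 [compute-bound]
step 7: L[7]=3 C[6]=5 → dur=5, Σ=51 | A=compute:t6 B=load:t7 [compute-bound]
step 8: L[8]=7 C[7]=7 → dur=7, Σ=58 | A=load:t8 B=compute:t7 [tied]
step 9: C[8]=8 → dur=8, Σ=66 | A=compute:t8 B=idle [compute-only]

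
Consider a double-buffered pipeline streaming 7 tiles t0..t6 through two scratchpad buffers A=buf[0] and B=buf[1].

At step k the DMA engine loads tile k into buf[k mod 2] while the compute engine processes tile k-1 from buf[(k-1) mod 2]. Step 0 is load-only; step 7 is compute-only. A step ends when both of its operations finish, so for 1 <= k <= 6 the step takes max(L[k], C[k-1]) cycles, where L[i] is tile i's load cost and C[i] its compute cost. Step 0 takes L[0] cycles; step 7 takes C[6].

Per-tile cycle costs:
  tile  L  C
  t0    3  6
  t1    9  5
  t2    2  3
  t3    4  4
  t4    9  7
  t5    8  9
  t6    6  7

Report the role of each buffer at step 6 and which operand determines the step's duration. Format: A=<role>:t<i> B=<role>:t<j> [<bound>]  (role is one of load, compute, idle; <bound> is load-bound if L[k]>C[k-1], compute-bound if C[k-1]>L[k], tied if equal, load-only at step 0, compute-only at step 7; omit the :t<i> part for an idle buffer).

step 6: A=load:t6 B=compute:t5 [compute-bound]

step 0: L[0]=3 → dur=3, Σ=3 | A=load:t0 B=idle [load-only]
step 1: L[1]=9 C[0]=6 → dur=9, Σ=12 | A=compute:t0 B=load:t1 [load-bound]
step 2: L[2]=2 C[1]=5 → dur=5, Σ=17 | A=load:t2 B=compute:t1 [compute-bound]
step 3: L[3]=4 C[2]=3 → dur=4, Σ=21 | A=compute:t2 B=load:t3 [load-bound]
step 4: L[4]=9 C[3]=4 → dur=9, Σ=30 | A=load:t4 B=compute:t3 [load-bound]
step 5: L[5]=8 C[4]=7 → dur=8, Σ=38 | A=compute:t4 B=load:t5 [load-bound]
step 6: L[6]=6 C[5]=9 → dur=9, Σ=47 | A=load:t6 B=compute:t5 [compute-bound]
step 7: C[6]=7 → dur=7, Σ=54 | A=compute:t6 B=idle [compute-only]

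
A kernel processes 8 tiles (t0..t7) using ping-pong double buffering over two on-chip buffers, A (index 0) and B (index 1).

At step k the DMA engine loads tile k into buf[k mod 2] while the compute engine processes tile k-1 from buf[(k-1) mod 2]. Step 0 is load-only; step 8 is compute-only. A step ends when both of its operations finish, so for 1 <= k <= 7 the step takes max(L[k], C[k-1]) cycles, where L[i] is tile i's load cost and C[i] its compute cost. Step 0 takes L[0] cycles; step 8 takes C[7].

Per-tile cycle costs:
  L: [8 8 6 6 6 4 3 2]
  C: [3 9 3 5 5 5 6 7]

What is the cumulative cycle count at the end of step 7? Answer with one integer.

k=0 load=t0/8c comp=- wait=8 total=8
k=1 load=t1/8c comp=t0/3c wait=8 total=16
k=2 load=t2/6c comp=t1/9c wait=9 total=25
k=3 load=t3/6c comp=t2/3c wait=6 total=31
k=4 load=t4/6c comp=t3/5c wait=6 total=37
k=5 load=t5/4c comp=t4/5c wait=5 total=42
k=6 load=t6/3c comp=t5/5c wait=5 total=47
k=7 load=t7/2c comp=t6/6c wait=6 total=53
k=8 load=- comp=t7/7c wait=7 total=60

end_cycle[7] = 53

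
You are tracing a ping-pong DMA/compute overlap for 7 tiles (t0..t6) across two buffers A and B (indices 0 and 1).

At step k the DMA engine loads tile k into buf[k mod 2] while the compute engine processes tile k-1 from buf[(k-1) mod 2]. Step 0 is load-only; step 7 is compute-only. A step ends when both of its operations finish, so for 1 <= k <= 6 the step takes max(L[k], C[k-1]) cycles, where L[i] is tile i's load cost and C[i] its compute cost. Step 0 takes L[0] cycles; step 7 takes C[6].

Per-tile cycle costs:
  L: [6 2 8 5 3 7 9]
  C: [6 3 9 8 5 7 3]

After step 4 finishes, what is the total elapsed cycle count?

step 0: L[0]=6 → dur=6, Σ=6 | A=load:t0 B=idle [load-only]
step 1: L[1]=2 C[0]=6 → dur=6, Σ=12 | A=compute:t0 B=load:t1 [compute-bound]
step 2: L[2]=8 C[1]=3 → dur=8, Σ=20 | A=load:t2 B=compute:t1 [load-bound]
step 3: L[3]=5 C[2]=9 → dur=9, Σ=29 | A=compute:t2 B=load:t3 [compute-bound]
step 4: L[4]=3 C[3]=8 → dur=8, Σ=37 | A=load:t4 B=compute:t3 [compute-bound]
step 5: L[5]=7 C[4]=5 → dur=7, Σ=44 | A=compute:t4 B=load:t5 [load-bound]
step 6: L[6]=9 C[5]=7 → dur=9, Σ=53 | A=load:t6 B=compute:t5 [load-bound]
step 7: C[6]=3 → dur=3, Σ=56 | A=compute:t6 B=idle [compute-only]

end_cycle[4] = 37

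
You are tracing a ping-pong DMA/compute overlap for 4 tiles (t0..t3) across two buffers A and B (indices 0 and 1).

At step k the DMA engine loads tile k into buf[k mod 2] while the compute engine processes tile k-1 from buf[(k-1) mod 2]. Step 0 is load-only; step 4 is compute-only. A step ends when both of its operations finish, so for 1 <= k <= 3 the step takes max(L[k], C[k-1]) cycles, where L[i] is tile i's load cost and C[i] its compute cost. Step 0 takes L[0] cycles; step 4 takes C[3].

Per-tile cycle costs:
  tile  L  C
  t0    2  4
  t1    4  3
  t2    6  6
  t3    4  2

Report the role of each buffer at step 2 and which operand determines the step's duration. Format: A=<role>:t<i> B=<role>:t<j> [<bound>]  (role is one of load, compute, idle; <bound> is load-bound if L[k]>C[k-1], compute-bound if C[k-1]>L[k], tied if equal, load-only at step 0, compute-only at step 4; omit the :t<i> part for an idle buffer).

  0. 2=2c; end=2; A:t0 B:-
  1. max(4,4)=4c; end=6; A:t0 B:t1
  2. max(6,3)=6c; end=12; A:t2 B:t1
  3. max(4,6)=6c; end=18; A:t2 B:t3
  4. 2=2c; end=20; A:t2 B:t3

step 2: A=load:t2 B=compute:t1 [load-bound]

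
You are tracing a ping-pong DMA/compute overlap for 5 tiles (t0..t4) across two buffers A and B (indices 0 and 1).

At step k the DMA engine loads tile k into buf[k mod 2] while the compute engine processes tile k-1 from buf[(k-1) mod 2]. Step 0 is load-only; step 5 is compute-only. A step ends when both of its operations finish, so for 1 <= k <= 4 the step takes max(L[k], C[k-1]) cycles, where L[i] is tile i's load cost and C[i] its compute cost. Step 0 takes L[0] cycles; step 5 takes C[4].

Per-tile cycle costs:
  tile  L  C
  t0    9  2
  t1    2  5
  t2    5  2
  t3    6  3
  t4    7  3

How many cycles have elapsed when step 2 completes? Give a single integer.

end_cycle[2] = 16

step 0: L[0]=9 → dur=9, Σ=9 | A=load:t0 B=idle [load-only]
step 1: L[1]=2 C[0]=2 → dur=2, Σ=11 | A=compute:t0 B=load:t1 [tied]
step 2: L[2]=5 C[1]=5 → dur=5, Σ=16 | A=load:t2 B=compute:t1 [tied]
step 3: L[3]=6 C[2]=2 → dur=6, Σ=22 | A=compute:t2 B=load:t3 [load-bound]
step 4: L[4]=7 C[3]=3 → dur=7, Σ=29 | A=load:t4 B=compute:t3 [load-bound]
step 5: C[4]=3 → dur=3, Σ=32 | A=compute:t4 B=idle [compute-only]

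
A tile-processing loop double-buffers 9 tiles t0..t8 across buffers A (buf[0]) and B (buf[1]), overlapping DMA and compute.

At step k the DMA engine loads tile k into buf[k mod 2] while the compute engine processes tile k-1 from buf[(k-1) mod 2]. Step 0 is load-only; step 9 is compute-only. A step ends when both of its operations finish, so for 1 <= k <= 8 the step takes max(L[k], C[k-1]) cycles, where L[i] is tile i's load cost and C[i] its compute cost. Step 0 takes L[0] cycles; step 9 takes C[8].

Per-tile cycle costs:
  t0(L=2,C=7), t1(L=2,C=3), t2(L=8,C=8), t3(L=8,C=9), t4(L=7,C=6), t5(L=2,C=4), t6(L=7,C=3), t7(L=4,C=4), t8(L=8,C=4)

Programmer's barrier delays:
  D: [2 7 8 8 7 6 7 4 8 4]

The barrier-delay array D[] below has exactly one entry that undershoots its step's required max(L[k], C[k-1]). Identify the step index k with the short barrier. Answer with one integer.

hazard at step 4

[0] required=L[0]=2=2 vs D=2 ok
[1] required=max(L[1]=2,C[0]=7)=7 vs D=7 ok
[2] required=max(L[2]=8,C[1]=3)=8 vs D=8 ok
[3] required=max(L[3]=8,C[2]=8)=8 vs D=8 ok
[4] required=max(L[4]=7,C[3]=9)=9 vs D=7 SHORT
[5] required=max(L[5]=2,C[4]=6)=6 vs D=6 ok
[6] required=max(L[6]=7,C[5]=4)=7 vs D=7 ok
[7] required=max(L[7]=4,C[6]=3)=4 vs D=4 ok
[8] required=max(L[8]=8,C[7]=4)=8 vs D=8 ok
[9] required=C[8]=4=4 vs D=4 ok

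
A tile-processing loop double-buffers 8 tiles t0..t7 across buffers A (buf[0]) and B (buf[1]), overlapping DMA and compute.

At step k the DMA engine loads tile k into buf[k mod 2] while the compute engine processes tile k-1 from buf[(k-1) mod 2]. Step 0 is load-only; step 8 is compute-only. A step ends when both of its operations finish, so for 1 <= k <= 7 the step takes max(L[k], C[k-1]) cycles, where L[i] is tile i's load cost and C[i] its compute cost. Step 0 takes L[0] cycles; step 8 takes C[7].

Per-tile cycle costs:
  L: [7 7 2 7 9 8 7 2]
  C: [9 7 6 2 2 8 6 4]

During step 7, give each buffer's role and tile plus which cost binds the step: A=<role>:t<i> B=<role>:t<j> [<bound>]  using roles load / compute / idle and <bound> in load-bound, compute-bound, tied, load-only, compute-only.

step 7: A=compute:t6 B=load:t7 [compute-bound]

k=0 load=t0/7c comp=- wait=7 total=7
k=1 load=t1/7c comp=t0/9c wait=9 total=16
k=2 load=t2/2c comp=t1/7c wait=7 total=23
k=3 load=t3/7c comp=t2/6c wait=7 total=30
k=4 load=t4/9c comp=t3/2c wait=9 total=39
k=5 load=t5/8c comp=t4/2c wait=8 total=47
k=6 load=t6/7c comp=t5/8c wait=8 total=55
k=7 load=t7/2c comp=t6/6c wait=6 total=61
k=8 load=- comp=t7/4c wait=4 total=65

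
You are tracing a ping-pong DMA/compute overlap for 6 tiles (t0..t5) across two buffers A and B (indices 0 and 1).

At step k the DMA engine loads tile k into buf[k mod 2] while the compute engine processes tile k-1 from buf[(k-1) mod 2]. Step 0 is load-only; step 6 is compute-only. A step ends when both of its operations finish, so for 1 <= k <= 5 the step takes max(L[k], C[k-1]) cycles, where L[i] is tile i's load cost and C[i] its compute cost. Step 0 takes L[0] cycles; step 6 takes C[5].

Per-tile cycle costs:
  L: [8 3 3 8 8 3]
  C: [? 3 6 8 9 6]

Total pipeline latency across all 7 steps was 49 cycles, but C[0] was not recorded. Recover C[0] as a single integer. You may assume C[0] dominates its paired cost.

step 0: dur = L[0]=8 = 8
step 1: dur = max(L[1]=3, C[0]=?) = C[0]  (unknown; binding)
step 2: dur = max(L[2]=3, C[1]=3) = 3
step 3: dur = max(L[3]=8, C[2]=6) = 8
step 4: dur = max(L[4]=8, C[3]=8) = 8
step 5: dur = max(L[5]=3, C[4]=9) = 9
step 6: dur = C[5]=6 = 6
sum of known step durations = 42
dur[1] = total - known = 49 - 42 = 7
C[0] is the binding max in step 1, so C[0] = dur[1] = 7

C[0] = 7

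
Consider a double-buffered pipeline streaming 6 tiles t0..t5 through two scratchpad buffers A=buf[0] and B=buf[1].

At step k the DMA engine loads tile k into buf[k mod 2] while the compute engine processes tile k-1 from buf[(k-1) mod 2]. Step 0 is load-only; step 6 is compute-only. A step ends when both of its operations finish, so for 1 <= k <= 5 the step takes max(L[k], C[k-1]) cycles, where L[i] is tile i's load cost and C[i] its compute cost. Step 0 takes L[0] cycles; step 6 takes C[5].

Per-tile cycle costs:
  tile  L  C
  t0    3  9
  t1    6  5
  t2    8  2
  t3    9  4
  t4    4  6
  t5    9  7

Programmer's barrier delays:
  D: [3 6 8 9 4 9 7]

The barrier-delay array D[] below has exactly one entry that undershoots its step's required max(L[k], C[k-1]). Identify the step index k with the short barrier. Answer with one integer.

step 0: need L[0]=3 = 3; D[0]=3 ok
step 1: need max(L[1]=6,C[0]=9) = 9; D[1]=6 SHORT
step 2: need max(L[2]=8,C[1]=5) = 8; D[2]=8 ok
step 3: need max(L[3]=9,C[2]=2) = 9; D[3]=9 ok
step 4: need max(L[4]=4,C[3]=4) = 4; D[4]=4 ok
step 5: need max(L[5]=9,C[4]=6) = 9; D[5]=9 ok
step 6: need C[5]=7 = 7; D[6]=7 ok

hazard at step 1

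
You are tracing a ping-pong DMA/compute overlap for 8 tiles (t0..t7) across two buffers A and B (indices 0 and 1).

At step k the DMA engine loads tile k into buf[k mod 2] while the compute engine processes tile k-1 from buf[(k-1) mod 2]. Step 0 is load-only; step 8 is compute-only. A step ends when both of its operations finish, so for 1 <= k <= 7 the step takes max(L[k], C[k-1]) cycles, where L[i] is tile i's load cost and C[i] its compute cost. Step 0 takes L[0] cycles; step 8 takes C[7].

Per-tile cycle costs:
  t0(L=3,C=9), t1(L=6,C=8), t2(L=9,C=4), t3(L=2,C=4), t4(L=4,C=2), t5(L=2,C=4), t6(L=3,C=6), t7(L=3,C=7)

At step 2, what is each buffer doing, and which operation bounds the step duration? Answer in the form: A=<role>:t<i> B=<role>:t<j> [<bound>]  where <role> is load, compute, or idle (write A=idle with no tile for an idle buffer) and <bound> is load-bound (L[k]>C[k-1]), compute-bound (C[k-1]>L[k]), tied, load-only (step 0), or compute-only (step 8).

step 0: L[0]=3 → dur=3, Σ=3 | A=load:t0 B=idle [load-only]
step 1: L[1]=6 C[0]=9 → dur=9, Σ=12 | A=compute:t0 B=load:t1 [compute-bound]
step 2: L[2]=9 C[1]=8 → dur=9, Σ=21 | A=load:t2 B=compute:t1 [load-bound]
step 3: L[3]=2 C[2]=4 → dur=4, Σ=25 | A=compute:t2 B=load:t3 [compute-bound]
step 4: L[4]=4 C[3]=4 → dur=4, Σ=29 | A=load:t4 B=compute:t3 [tied]
step 5: L[5]=2 C[4]=2 → dur=2, Σ=31 | A=compute:t4 B=load:t5 [tied]
step 6: L[6]=3 C[5]=4 → dur=4, Σ=35 | A=load:t6 B=compute:t5 [compute-bound]
step 7: L[7]=3 C[6]=6 → dur=6, Σ=41 | A=compute:t6 B=load:t7 [compute-bound]
step 8: C[7]=7 → dur=7, Σ=48 | A=idle B=compute:t7 [compute-only]

step 2: A=load:t2 B=compute:t1 [load-bound]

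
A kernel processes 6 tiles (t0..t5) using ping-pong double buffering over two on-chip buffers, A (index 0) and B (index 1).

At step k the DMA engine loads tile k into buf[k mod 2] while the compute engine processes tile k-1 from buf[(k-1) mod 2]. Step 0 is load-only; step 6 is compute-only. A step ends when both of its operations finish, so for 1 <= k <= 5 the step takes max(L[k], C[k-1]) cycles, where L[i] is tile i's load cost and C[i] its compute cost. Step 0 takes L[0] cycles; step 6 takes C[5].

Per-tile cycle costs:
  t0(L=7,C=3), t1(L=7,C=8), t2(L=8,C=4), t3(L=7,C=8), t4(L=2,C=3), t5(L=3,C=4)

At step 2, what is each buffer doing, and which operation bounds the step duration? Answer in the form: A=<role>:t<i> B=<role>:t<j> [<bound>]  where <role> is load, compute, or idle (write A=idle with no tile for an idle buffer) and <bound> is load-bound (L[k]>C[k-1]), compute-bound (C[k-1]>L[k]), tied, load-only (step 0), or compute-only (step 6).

step 2: A=load:t2 B=compute:t1 [tied]

k=0 load=t0/7c comp=- wait=7 total=7
k=1 load=t1/7c comp=t0/3c wait=7 total=14
k=2 load=t2/8c comp=t1/8c wait=8 total=22
k=3 load=t3/7c comp=t2/4c wait=7 total=29
k=4 load=t4/2c comp=t3/8c wait=8 total=37
k=5 load=t5/3c comp=t4/3c wait=3 total=40
k=6 load=- comp=t5/4c wait=4 total=44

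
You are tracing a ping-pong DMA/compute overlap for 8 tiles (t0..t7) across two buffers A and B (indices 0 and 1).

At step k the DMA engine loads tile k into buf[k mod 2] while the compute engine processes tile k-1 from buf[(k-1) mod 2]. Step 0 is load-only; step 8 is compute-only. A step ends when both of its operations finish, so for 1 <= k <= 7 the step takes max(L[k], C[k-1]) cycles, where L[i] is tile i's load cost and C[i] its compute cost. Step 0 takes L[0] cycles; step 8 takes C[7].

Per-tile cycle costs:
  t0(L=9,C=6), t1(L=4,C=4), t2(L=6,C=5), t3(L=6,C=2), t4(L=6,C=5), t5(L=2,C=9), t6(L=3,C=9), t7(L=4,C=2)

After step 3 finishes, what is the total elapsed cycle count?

k=0 load=t0/9c comp=- wait=9 total=9
k=1 load=t1/4c comp=t0/6c wait=6 total=15
k=2 load=t2/6c comp=t1/4c wait=6 total=21
k=3 load=t3/6c comp=t2/5c wait=6 total=27
k=4 load=t4/6c comp=t3/2c wait=6 total=33
k=5 load=t5/2c comp=t4/5c wait=5 total=38
k=6 load=t6/3c comp=t5/9c wait=9 total=47
k=7 load=t7/4c comp=t6/9c wait=9 total=56
k=8 load=- comp=t7/2c wait=2 total=58

end_cycle[3] = 27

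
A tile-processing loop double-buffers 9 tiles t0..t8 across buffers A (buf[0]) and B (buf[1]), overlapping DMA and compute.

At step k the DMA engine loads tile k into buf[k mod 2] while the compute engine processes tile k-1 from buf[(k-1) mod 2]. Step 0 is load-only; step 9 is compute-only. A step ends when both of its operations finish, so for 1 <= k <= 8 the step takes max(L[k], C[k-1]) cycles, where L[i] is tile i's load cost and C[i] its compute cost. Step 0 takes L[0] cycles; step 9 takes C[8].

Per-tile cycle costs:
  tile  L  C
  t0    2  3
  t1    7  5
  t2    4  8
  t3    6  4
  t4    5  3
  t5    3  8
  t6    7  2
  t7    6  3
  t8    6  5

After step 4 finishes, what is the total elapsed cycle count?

[0] DMA t0→A (2c) ∥ CU idle ⇒ 2c, clock 2
[1] DMA t1→B (7c) ∥ CU A:t0 (3c) ⇒ 7c, clock 9
[2] DMA t2→A (4c) ∥ CU B:t1 (5c) ⇒ 5c, clock 14
[3] DMA t3→B (6c) ∥ CU A:t2 (8c) ⇒ 8c, clock 22
[4] DMA t4→A (5c) ∥ CU B:t3 (4c) ⇒ 5c, clock 27
[5] DMA t5→B (3c) ∥ CU A:t4 (3c) ⇒ 3c, clock 30
[6] DMA t6→A (7c) ∥ CU B:t5 (8c) ⇒ 8c, clock 38
[7] DMA t7→B (6c) ∥ CU A:t6 (2c) ⇒ 6c, clock 44
[8] DMA t8→A (6c) ∥ CU B:t7 (3c) ⇒ 6c, clock 50
[9] DMA idle ∥ CU A:t8 (5c) ⇒ 5c, clock 55

end_cycle[4] = 27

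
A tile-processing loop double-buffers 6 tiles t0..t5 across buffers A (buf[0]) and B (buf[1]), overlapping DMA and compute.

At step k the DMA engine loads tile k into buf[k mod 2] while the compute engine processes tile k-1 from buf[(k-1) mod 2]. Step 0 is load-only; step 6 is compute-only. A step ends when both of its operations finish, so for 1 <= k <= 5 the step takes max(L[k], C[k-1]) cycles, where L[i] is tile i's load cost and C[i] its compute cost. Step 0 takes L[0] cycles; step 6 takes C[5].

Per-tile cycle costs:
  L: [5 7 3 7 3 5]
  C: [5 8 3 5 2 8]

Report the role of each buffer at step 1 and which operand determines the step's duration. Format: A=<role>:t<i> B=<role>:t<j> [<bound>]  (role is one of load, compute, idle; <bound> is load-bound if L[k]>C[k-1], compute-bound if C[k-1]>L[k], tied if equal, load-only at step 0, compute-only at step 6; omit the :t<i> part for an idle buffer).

step 1: A=compute:t0 B=load:t1 [load-bound]

  0. 5=5c; end=5; A:t0 B:-
  1. max(7,5)=7c; end=12; A:t0 B:t1
  2. max(3,8)=8c; end=20; A:t2 B:t1
  3. max(7,3)=7c; end=27; A:t2 B:t3
  4. max(3,5)=5c; end=32; A:t4 B:t3
  5. max(5,2)=5c; end=37; A:t4 B:t5
  6. 8=8c; end=45; A:t4 B:t5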